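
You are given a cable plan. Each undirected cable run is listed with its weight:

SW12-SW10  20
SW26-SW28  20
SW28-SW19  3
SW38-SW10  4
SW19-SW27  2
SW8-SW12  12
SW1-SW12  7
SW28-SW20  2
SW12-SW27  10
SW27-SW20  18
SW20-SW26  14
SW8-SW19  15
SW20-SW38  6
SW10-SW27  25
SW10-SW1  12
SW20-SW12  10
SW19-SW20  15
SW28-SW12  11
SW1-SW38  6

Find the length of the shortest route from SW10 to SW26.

Candidate routes:
SW10–SW38–SW20–SW26: 4+6+14 = 24
SW10–SW38–SW20–SW28–SW26: 4+6+2+20 = 32
The minimum is 24 via SW10–SW38–SW20–SW26.

24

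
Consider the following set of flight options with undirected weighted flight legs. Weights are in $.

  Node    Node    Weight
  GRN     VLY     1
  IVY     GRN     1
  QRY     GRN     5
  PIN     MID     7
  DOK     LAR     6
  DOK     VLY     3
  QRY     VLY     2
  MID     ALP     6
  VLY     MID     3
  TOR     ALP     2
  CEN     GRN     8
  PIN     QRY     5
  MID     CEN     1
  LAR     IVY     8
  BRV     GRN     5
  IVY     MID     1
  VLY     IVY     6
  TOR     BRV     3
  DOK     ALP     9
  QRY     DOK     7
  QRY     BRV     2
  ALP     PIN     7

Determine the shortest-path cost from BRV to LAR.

$13

Compare a few routes:
BRV → QRY → VLY → DOK → LAR: 2+2+3+6 = 13
BRV → QRY → VLY → GRN → IVY → LAR: 2+2+1+1+8 = 14
BRV → GRN → IVY → LAR: 5+1+8 = 14
Cheapest is BRV → QRY → VLY → DOK → LAR at $13.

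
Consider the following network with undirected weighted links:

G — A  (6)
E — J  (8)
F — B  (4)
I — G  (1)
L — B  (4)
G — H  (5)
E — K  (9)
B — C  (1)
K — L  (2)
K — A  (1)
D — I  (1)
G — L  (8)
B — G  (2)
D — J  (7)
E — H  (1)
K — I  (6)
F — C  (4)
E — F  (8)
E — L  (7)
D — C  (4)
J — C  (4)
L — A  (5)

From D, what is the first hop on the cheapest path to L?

Candidate routes:
D → C → B → L: 4+1+4 = 9
D → I → G → B → L: 1+1+2+4 = 8
Cheapest is D → I → G → B → L at 8.
So from D the first move is to I.

I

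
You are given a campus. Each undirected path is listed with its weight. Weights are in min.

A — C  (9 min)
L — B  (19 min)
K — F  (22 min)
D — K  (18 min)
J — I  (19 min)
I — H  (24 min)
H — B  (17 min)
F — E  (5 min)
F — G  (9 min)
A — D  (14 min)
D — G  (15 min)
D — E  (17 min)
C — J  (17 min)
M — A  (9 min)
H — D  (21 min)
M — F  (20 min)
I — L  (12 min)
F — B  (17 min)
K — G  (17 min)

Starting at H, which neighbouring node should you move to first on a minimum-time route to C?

Compare a few routes:
H - B - F - M - A - C: 17+17+20+9+9 = 72
H - I - J - C: 24+19+17 = 60
H - D - A - C: 21+14+9 = 44
Cheapest is H - D - A - C at 44 min.
So from H the first move is to D.

D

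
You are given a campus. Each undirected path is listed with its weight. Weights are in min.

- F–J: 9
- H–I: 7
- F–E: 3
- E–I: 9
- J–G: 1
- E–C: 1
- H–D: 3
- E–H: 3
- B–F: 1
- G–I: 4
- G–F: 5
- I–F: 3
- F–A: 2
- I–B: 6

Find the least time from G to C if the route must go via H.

Shortest G→H: G–I–H = 11
Best H to C: H–E–C costing 4
Total via H: 11 + 4 = 15 min.

15 min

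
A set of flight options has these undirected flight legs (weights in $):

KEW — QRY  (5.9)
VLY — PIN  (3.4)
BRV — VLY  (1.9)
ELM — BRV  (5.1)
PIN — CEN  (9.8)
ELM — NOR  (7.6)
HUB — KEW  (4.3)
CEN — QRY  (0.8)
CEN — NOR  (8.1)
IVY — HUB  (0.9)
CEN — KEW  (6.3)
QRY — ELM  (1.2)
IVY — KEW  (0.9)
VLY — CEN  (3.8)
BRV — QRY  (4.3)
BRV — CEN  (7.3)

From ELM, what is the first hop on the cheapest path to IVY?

QRY

Candidate routes:
ELM - QRY - KEW - IVY: 1.2+5.9+0.9 = 8
ELM - QRY - CEN - KEW - IVY: 1.2+0.8+6.3+0.9 = 9.2
The minimum is $8 via ELM - QRY - KEW - IVY.
So from ELM the first move is to QRY.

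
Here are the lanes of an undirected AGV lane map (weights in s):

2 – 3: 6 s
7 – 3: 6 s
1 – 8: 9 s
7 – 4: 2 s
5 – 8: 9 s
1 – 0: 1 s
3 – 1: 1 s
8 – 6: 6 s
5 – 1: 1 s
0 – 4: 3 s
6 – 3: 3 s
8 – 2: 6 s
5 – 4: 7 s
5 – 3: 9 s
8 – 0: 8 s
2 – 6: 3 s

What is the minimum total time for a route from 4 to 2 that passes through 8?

Best 4 to 8: 4 → 0 → 8 costing 11
Best 8 to 2: 8 → 2 costing 6
Total via 8: 11 + 6 = 17 s.

17 s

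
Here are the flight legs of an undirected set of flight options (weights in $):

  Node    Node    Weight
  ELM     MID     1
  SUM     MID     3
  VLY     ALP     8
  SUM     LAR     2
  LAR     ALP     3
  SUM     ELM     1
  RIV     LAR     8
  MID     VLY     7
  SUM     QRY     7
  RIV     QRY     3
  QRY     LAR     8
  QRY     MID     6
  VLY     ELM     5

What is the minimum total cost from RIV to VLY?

Running Dijkstra from RIV:
RIV: 0
QRY: 3  (via RIV)
LAR: 8  (via RIV)
MID: 9  (via QRY)
ELM: 10  (via MID)
SUM: 10  (via QRY)
ALP: 11  (via LAR)
VLY: 15  (via ELM)
Shortest route: RIV → QRY → MID → ELM → VLY = $15.

$15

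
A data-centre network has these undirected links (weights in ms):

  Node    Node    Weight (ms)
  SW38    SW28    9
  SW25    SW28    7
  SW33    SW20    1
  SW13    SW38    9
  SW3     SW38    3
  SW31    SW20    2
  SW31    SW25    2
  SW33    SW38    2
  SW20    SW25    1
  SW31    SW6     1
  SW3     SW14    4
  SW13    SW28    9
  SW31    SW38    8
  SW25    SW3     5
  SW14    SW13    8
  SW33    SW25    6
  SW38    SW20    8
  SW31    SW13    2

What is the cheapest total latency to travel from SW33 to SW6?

Shortest distances from SW33:
SW33: 0
SW20: 1  (via SW33)
SW25: 2  (via SW20)
SW38: 2  (via SW33)
SW31: 3  (via SW20)
SW6: 4  (via SW31)
Shortest route: SW33 → SW20 → SW31 → SW6 = 4 ms.

4 ms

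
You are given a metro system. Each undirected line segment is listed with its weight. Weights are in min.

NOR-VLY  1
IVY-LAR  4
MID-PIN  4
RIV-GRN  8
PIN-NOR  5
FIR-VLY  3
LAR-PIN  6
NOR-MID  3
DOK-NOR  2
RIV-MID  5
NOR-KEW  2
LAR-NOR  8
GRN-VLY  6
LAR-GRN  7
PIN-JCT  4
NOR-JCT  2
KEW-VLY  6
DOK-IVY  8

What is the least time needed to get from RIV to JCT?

Enumerating some paths:
RIV–MID–PIN–JCT: 5+4+4 = 13
RIV–MID–NOR–JCT: 5+3+2 = 10
Cheapest is RIV–MID–NOR–JCT at 10 min.

10 min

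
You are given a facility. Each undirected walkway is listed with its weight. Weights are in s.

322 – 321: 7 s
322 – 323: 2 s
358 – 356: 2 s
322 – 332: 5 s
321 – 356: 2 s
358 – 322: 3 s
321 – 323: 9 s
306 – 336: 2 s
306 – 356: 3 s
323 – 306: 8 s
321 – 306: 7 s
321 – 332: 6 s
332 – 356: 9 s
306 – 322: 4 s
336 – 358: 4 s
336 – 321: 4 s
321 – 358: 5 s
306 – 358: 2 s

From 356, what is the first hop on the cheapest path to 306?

306

Compare a few routes:
356–306: 3 = 3
356–358–306: 2+2 = 4
The minimum is 3 s via 356–306.
So from 356 the first move is to 306.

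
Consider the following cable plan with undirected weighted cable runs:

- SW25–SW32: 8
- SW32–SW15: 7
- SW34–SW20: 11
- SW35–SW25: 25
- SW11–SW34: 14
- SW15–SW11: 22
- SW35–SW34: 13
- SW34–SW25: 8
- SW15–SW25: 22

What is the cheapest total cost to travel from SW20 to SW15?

34

Shortest distances from SW20:
SW20: 0
SW34: 11  (via SW20)
SW25: 19  (via SW34)
SW35: 24  (via SW34)
SW11: 25  (via SW34)
SW32: 27  (via SW25)
SW15: 34  (via SW32)
Shortest route: SW20–SW34–SW25–SW32–SW15 = 34.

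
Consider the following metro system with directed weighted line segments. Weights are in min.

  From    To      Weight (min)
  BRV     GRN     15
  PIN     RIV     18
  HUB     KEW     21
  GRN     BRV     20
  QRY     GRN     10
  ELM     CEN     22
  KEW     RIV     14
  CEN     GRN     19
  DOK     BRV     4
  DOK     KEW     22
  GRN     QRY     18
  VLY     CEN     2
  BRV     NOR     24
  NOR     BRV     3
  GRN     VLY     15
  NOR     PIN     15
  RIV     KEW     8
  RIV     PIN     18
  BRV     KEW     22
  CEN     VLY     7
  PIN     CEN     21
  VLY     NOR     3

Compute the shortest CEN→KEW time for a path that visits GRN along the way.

61 min

Best CEN to GRN: CEN → GRN costing 19
Shortest GRN→KEW: GRN → BRV → KEW = 42
Total via GRN: 19 + 42 = 61 min.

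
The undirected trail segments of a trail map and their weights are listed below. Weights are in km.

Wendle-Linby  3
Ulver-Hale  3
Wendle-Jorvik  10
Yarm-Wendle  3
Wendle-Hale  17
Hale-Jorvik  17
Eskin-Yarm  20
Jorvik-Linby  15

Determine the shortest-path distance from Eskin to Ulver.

43 km

Shortest distances from Eskin:
Eskin: 0
Yarm: 20  (via Eskin)
Wendle: 23  (via Yarm)
Linby: 26  (via Wendle)
Jorvik: 33  (via Wendle)
Hale: 40  (via Wendle)
Ulver: 43  (via Hale)
Shortest route: Eskin–Yarm–Wendle–Hale–Ulver = 43 km.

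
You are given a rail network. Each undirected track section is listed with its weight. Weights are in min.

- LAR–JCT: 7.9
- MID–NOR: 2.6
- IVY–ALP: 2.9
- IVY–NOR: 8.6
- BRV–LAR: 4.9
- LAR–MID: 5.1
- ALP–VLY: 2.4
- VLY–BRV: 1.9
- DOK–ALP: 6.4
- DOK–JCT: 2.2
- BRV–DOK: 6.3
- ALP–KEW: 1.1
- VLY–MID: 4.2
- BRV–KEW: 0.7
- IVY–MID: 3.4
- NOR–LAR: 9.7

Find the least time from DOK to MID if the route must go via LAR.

Best DOK to LAR: DOK → JCT → LAR costing 10.1
Shortest LAR→MID: LAR → MID = 5.1
Total via LAR: 10.1 + 5.1 = 15.2 min.

15.2 min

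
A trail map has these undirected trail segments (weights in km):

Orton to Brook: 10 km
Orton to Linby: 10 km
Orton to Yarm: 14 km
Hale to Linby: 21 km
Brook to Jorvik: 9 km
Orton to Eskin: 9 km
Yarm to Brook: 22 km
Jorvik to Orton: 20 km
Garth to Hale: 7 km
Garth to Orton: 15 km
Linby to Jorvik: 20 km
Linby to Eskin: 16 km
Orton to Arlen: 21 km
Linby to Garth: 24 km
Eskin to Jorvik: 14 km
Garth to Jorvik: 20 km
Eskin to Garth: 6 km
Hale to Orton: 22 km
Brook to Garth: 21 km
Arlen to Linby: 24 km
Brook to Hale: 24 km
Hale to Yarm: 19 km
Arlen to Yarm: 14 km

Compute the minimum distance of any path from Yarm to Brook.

22 km

Compare a few routes:
Yarm–Brook: 22 = 22
Yarm–Orton–Brook: 14+10 = 24
Cheapest is Yarm–Brook at 22 km.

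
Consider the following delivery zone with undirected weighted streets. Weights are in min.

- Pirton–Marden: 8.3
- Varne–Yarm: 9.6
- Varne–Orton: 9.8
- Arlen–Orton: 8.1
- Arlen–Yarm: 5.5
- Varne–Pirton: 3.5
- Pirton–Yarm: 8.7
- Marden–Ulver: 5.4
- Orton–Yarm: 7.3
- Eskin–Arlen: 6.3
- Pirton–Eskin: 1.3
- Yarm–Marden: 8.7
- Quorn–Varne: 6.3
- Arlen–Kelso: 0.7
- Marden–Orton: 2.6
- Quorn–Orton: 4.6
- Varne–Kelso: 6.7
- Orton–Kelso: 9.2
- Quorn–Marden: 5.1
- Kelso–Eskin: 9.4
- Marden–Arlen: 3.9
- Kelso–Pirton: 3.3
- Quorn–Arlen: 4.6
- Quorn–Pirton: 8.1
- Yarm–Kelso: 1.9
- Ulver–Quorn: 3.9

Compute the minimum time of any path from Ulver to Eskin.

13.3 min

Shortest distances from Ulver:
Ulver: 0
Quorn: 3.9  (via Ulver)
Marden: 5.4  (via Ulver)
Orton: 8  (via Marden)
Arlen: 8.5  (via Quorn)
Kelso: 9.2  (via Arlen)
Varne: 10.2  (via Quorn)
Yarm: 11.1  (via Kelso)
Pirton: 12  (via Quorn)
Eskin: 13.3  (via Pirton)
Shortest route: Ulver–Quorn–Pirton–Eskin = 13.3 min.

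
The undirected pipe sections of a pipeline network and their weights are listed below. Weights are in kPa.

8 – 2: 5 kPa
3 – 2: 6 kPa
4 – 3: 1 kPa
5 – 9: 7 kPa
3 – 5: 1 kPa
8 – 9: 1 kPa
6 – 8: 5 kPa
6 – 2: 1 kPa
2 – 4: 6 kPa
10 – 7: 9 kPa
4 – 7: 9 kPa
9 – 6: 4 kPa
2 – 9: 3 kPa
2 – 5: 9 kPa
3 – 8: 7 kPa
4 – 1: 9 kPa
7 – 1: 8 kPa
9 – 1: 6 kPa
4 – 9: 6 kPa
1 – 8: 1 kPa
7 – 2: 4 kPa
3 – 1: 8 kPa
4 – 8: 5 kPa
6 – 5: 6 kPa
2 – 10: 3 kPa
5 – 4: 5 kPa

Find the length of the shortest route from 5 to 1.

8 kPa

Candidate routes:
5–3–8–1: 1+7+1 = 9
5–9–8–1: 7+1+1 = 9
5–3–4–8–1: 1+1+5+1 = 8
The minimum is 8 kPa via 5–3–4–8–1.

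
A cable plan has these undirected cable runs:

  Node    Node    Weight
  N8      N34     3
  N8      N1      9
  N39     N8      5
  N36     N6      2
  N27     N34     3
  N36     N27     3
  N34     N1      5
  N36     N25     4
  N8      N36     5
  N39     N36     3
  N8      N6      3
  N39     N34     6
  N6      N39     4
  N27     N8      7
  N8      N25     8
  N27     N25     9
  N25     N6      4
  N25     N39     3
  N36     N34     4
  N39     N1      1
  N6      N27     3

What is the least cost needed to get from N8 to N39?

5

Settle nodes by increasing distance from N8:
N8: 0
N6: 3  (via N8)
N34: 3  (via N8)
N36: 5  (via N8)
N39: 5  (via N8)
Shortest route: N8 → N39 = 5.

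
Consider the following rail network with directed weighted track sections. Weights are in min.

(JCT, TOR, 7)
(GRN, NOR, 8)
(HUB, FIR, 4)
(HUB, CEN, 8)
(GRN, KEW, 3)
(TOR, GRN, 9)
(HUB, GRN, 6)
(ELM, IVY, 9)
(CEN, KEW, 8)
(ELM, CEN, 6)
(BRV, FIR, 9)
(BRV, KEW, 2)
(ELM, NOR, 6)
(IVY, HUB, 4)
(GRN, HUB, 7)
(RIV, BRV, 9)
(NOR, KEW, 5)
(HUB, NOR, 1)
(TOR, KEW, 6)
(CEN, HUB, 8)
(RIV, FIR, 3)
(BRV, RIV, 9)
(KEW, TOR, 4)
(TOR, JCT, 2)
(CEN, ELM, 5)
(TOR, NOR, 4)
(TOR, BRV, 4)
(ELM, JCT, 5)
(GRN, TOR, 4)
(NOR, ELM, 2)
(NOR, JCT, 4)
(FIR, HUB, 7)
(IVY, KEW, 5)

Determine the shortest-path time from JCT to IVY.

Shortest distances from JCT:
JCT: 0
TOR: 7  (via JCT)
BRV: 11  (via TOR)
NOR: 11  (via TOR)
KEW: 13  (via TOR)
ELM: 13  (via NOR)
GRN: 16  (via TOR)
CEN: 19  (via ELM)
RIV: 20  (via BRV)
FIR: 20  (via BRV)
IVY: 22  (via ELM)
Shortest route: JCT → TOR → NOR → ELM → IVY = 22 min.

22 min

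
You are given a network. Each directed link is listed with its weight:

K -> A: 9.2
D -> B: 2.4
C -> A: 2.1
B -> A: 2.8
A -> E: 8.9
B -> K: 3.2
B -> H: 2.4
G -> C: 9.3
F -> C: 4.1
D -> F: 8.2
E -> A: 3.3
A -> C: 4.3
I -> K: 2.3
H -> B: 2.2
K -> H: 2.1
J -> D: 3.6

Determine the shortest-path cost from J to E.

17.7

Enumerating some paths:
J - D - F - C - A - E: 3.6+8.2+4.1+2.1+8.9 = 26.9
J - D - B - A - E: 3.6+2.4+2.8+8.9 = 17.7
The minimum is 17.7 via J - D - B - A - E.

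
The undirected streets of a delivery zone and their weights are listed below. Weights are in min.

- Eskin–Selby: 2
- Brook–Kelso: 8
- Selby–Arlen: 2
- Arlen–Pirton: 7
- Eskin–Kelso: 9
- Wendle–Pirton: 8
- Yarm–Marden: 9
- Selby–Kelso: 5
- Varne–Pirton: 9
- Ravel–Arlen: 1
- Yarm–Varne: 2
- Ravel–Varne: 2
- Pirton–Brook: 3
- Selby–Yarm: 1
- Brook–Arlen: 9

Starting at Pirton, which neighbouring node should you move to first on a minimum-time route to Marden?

Enumerating some paths:
Pirton → Varne → Ravel → Arlen → Selby → Yarm → Marden: 9+2+1+2+1+9 = 24
Pirton → Arlen → Ravel → Varne → Yarm → Marden: 7+1+2+2+9 = 21
Pirton → Arlen → Selby → Yarm → Marden: 7+2+1+9 = 19
Pirton → Varne → Yarm → Marden: 9+2+9 = 20
Cheapest is Pirton → Arlen → Selby → Yarm → Marden at 19 min.
So from Pirton the first move is to Arlen.

Arlen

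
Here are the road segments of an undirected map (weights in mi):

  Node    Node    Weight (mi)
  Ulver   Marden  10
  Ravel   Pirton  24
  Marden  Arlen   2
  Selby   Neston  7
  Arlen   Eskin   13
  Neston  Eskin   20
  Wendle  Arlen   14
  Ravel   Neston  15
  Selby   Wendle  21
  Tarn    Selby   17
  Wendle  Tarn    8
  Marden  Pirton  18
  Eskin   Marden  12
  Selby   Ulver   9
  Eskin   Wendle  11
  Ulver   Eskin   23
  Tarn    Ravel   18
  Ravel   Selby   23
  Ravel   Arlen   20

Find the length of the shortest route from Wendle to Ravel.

26 mi

Running Dijkstra from Wendle:
Wendle: 0
Tarn: 8  (via Wendle)
Eskin: 11  (via Wendle)
Arlen: 14  (via Wendle)
Marden: 16  (via Arlen)
Selby: 21  (via Wendle)
Ulver: 26  (via Marden)
Ravel: 26  (via Tarn)
Shortest route: Wendle–Tarn–Ravel = 26 mi.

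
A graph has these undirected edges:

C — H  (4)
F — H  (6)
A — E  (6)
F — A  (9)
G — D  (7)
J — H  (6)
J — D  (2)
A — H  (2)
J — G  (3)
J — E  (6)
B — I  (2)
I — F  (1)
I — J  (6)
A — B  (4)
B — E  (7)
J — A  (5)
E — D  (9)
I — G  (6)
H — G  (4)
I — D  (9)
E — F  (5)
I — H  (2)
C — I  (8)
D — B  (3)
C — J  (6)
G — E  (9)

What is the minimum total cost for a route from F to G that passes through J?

Best F to J: F–I–J costing 7
Shortest J→G: J–G = 3
Total via J: 7 + 3 = 10.

10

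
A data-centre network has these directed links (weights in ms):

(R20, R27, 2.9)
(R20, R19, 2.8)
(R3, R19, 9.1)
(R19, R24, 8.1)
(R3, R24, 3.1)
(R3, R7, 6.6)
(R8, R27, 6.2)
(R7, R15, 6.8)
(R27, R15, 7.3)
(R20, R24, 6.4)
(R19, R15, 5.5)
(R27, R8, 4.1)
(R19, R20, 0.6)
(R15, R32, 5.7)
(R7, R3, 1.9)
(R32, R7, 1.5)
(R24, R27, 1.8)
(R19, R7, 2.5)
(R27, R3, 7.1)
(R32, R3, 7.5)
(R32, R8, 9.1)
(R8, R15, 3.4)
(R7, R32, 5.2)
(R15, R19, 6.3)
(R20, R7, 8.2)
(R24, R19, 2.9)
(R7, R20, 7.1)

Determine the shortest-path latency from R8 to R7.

10.6 ms

Candidate routes:
R8–R15–R19–R20–R7: 3.4+6.3+0.6+8.2 = 18.5
R8–R27–R3–R7: 6.2+7.1+6.6 = 19.9
R8–R15–R19–R7: 3.4+6.3+2.5 = 12.2
R8–R15–R32–R7: 3.4+5.7+1.5 = 10.6
The minimum is 10.6 ms via R8–R15–R32–R7.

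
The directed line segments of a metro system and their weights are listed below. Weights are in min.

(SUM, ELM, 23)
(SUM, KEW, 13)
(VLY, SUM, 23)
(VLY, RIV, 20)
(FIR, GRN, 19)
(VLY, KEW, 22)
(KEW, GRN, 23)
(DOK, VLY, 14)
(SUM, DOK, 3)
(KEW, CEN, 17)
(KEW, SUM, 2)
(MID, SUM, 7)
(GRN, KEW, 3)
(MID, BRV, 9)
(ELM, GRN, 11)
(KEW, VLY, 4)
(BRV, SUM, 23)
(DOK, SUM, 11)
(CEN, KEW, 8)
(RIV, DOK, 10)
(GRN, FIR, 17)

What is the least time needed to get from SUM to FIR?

51 min

Shortest distances from SUM:
SUM: 0
DOK: 3  (via SUM)
KEW: 13  (via SUM)
VLY: 17  (via DOK)
ELM: 23  (via SUM)
CEN: 30  (via KEW)
GRN: 34  (via ELM)
RIV: 37  (via VLY)
FIR: 51  (via GRN)
Shortest route: SUM → ELM → GRN → FIR = 51 min.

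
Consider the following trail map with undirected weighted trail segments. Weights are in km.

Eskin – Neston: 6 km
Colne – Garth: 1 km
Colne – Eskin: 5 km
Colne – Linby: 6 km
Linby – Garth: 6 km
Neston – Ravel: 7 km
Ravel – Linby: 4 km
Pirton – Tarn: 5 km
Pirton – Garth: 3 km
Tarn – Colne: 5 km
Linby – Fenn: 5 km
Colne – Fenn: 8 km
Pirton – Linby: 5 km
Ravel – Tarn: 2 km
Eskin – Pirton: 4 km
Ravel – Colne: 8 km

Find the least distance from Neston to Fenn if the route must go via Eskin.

Best Neston to Eskin: Neston → Eskin costing 6
Shortest Eskin→Fenn: Eskin → Colne → Fenn = 13
Total via Eskin: 6 + 13 = 19 km.

19 km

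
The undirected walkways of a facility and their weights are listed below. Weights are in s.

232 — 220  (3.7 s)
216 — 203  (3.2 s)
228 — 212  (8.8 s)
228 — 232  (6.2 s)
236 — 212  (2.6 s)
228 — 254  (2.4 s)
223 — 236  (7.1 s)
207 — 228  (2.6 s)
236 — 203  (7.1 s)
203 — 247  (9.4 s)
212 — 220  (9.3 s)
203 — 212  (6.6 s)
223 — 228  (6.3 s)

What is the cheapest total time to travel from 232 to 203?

19.6 s

Candidate routes:
232–220–212–203: 3.7+9.3+6.6 = 19.6
232–220–212–236–203: 3.7+9.3+2.6+7.1 = 22.7
232–228–212–203: 6.2+8.8+6.6 = 21.6
The minimum is 19.6 s via 232–220–212–203.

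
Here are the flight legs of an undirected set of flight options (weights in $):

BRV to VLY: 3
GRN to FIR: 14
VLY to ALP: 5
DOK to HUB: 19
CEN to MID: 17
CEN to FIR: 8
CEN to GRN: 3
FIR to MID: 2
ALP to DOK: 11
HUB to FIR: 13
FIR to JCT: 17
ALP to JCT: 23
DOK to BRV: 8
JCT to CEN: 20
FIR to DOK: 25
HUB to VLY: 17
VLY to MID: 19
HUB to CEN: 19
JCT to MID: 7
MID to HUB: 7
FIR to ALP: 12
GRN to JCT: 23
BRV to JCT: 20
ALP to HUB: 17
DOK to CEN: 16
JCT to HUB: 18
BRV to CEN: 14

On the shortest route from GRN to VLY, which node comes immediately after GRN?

Candidate routes:
GRN–CEN–FIR–ALP–VLY: 3+8+12+5 = 28
GRN–CEN–DOK–BRV–VLY: 3+16+8+3 = 30
GRN–CEN–BRV–VLY: 3+14+3 = 20
The minimum is $20 via GRN–CEN–BRV–VLY.
So from GRN the first move is to CEN.

CEN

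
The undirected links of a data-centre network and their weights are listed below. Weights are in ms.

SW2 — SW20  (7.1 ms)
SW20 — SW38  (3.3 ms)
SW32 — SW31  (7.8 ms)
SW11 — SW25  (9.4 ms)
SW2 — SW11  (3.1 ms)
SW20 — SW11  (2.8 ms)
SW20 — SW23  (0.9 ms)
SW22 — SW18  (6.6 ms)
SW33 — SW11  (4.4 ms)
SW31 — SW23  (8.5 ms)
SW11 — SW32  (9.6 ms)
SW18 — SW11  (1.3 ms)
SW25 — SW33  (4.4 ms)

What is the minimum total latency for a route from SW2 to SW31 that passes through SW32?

20.5 ms

Shortest SW2→SW32: SW2 → SW11 → SW32 = 12.7
Best SW32 to SW31: SW32 → SW31 costing 7.8
Total via SW32: 12.7 + 7.8 = 20.5 ms.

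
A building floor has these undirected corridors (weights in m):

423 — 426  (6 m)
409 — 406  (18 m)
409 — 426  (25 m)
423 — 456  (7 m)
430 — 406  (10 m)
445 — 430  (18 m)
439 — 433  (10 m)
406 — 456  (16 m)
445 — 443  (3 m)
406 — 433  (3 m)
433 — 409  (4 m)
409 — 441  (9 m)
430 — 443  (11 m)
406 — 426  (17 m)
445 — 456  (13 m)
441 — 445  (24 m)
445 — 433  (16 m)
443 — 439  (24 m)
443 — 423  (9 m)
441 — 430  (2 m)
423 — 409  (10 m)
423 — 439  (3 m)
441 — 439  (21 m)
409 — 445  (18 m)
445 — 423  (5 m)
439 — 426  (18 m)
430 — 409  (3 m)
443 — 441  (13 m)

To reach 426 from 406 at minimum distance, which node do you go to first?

Compare a few routes:
406–433–439–423–426: 3+10+3+6 = 22
406–426: 17 = 17
The minimum is 17 m via 406–426.
So from 406 the first move is to 426.

426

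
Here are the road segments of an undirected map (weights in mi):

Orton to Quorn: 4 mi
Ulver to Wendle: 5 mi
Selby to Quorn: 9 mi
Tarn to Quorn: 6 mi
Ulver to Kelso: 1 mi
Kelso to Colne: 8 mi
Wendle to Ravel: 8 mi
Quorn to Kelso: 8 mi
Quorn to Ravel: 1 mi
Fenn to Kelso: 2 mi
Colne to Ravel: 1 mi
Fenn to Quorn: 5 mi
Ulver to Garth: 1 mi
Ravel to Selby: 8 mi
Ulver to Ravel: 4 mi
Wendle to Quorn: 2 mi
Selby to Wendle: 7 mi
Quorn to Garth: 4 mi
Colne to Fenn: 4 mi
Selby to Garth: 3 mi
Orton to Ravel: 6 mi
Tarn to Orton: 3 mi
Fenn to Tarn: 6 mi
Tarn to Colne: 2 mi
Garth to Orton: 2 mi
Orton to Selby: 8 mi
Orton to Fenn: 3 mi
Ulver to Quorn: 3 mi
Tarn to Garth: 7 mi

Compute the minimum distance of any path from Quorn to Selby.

Candidate routes:
Quorn - Garth - Selby: 4+3 = 7
Quorn - Wendle - Selby: 2+7 = 9
The minimum is 7 mi via Quorn - Garth - Selby.

7 mi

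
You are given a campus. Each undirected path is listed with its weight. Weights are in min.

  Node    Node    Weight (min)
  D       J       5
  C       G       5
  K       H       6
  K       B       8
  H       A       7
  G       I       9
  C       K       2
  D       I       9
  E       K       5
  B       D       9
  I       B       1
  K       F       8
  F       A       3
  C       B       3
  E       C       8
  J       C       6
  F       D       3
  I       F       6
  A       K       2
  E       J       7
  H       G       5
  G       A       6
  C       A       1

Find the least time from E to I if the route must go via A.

Shortest E→A: E–K–A = 7
Shortest A→I: A–C–B–I = 5
Total via A: 7 + 5 = 12 min.

12 min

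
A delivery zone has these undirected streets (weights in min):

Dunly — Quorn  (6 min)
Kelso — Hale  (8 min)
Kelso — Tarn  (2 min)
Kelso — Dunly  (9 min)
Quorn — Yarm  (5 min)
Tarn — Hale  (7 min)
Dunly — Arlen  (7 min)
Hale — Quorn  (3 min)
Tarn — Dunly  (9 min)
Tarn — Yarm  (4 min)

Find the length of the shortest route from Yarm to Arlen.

Enumerating some paths:
Yarm–Tarn–Hale–Quorn–Dunly–Arlen: 4+7+3+6+7 = 27
Yarm–Tarn–Kelso–Dunly–Arlen: 4+2+9+7 = 22
Yarm–Tarn–Dunly–Arlen: 4+9+7 = 20
Yarm–Quorn–Dunly–Arlen: 5+6+7 = 18
The minimum is 18 min via Yarm–Quorn–Dunly–Arlen.

18 min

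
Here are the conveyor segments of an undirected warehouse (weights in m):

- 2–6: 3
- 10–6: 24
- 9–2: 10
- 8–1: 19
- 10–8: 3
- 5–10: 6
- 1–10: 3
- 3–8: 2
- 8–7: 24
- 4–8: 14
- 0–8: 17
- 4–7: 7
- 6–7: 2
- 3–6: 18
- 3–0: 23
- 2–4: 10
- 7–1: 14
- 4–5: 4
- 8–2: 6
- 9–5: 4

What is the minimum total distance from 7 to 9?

15 m

Shortest distances from 7:
7: 0
6: 2  (via 7)
2: 5  (via 6)
4: 7  (via 7)
5: 11  (via 4)
8: 11  (via 2)
3: 13  (via 8)
1: 14  (via 7)
10: 14  (via 8)
9: 15  (via 2)
Shortest route: 7–6–2–9 = 15 m.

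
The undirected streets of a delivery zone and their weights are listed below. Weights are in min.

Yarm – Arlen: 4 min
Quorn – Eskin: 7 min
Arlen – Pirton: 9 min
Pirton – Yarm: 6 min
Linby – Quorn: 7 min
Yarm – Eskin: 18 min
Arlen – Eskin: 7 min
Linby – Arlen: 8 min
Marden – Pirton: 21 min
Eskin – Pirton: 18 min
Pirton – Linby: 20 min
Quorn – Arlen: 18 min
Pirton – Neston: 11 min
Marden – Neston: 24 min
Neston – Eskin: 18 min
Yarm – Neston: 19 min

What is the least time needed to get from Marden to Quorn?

Settle nodes by increasing distance from Marden:
Marden: 0
Pirton: 21  (via Marden)
Neston: 24  (via Marden)
Yarm: 27  (via Pirton)
Arlen: 30  (via Pirton)
Eskin: 37  (via Arlen)
Linby: 38  (via Arlen)
Quorn: 44  (via Eskin)
Shortest route: Marden–Pirton–Arlen–Eskin–Quorn = 44 min.

44 min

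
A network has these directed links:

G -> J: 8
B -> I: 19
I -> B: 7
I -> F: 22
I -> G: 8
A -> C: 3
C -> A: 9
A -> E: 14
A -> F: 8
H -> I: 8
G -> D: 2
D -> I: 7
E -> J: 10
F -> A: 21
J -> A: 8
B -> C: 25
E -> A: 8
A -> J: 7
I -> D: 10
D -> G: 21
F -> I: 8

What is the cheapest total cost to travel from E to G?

32

Compare a few routes:
E–A–F–I–G: 8+8+8+8 = 32
E–J–A–F–I–G: 10+8+8+8+8 = 42
The minimum is 32 via E–A–F–I–G.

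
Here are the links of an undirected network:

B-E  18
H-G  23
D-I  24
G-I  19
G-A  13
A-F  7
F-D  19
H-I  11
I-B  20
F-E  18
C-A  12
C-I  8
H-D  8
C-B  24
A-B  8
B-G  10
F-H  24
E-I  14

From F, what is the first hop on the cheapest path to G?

Compare a few routes:
F → A → G: 7+13 = 20
F → A → B → G: 7+8+10 = 25
The minimum is 20 via F → A → G.
So from F the first move is to A.

A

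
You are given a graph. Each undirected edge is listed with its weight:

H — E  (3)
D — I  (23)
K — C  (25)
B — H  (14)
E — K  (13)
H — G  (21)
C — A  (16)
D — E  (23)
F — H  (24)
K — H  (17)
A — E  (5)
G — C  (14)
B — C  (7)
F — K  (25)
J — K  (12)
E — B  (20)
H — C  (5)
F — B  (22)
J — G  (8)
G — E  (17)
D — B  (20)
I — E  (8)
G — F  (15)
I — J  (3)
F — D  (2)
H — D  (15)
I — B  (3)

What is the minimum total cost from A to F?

Running Dijkstra from A:
A: 0
E: 5  (via A)
H: 8  (via E)
C: 13  (via H)
I: 13  (via E)
B: 16  (via I)
J: 16  (via I)
K: 18  (via E)
G: 22  (via E)
D: 23  (via H)
F: 25  (via D)
Shortest route: A → E → H → D → F = 25.

25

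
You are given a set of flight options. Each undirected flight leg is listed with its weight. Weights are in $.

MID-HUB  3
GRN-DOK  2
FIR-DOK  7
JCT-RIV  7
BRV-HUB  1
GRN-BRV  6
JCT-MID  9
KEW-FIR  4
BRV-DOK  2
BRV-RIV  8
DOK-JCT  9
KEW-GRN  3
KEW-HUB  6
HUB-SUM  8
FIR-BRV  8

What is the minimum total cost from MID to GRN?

Enumerating some paths:
MID–HUB–BRV–GRN: 3+1+6 = 10
MID–HUB–BRV–DOK–GRN: 3+1+2+2 = 8
The minimum is $8 via MID–HUB–BRV–DOK–GRN.

$8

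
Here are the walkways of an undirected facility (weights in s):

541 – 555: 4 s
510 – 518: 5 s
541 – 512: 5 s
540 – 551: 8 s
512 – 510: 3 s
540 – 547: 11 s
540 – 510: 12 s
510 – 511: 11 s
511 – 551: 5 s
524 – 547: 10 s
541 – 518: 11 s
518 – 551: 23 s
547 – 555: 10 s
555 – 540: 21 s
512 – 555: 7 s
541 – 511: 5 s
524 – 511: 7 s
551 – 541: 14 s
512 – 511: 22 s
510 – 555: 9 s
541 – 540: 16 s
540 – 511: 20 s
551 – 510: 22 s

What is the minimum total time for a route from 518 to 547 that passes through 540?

28 s

Best 518 to 540: 518–510–540 costing 17
Shortest 540→547: 540–547 = 11
Total via 540: 17 + 11 = 28 s.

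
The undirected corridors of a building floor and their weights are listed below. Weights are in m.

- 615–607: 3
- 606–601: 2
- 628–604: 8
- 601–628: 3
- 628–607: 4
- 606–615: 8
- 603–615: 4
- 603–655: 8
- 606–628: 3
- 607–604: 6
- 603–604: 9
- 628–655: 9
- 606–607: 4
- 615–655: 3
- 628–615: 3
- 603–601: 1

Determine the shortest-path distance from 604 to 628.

Enumerating some paths:
604–607–615–628: 6+3+3 = 12
604–628: 8 = 8
604–607–628: 6+4 = 10
604–607–606–628: 6+4+3 = 13
Cheapest is 604–628 at 8 m.

8 m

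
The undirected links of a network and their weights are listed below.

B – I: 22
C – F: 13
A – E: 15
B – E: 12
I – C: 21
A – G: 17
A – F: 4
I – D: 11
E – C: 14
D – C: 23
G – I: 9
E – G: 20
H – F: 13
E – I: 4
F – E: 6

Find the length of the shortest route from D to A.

25

Shortest distances from D:
D: 0
I: 11  (via D)
E: 15  (via I)
G: 20  (via I)
F: 21  (via E)
C: 23  (via D)
A: 25  (via F)
Shortest route: D–I–E–F–A = 25.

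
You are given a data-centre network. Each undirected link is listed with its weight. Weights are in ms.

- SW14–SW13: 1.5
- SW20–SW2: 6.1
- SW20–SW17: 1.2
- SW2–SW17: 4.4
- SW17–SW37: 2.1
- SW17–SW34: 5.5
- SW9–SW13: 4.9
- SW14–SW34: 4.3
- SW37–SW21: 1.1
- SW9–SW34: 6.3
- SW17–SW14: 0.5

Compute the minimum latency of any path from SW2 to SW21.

7.6 ms

Settle nodes by increasing distance from SW2:
SW2: 0
SW17: 4.4  (via SW2)
SW14: 4.9  (via SW17)
SW20: 5.6  (via SW17)
SW13: 6.4  (via SW14)
SW37: 6.5  (via SW17)
SW21: 7.6  (via SW37)
Shortest route: SW2 → SW17 → SW37 → SW21 = 7.6 ms.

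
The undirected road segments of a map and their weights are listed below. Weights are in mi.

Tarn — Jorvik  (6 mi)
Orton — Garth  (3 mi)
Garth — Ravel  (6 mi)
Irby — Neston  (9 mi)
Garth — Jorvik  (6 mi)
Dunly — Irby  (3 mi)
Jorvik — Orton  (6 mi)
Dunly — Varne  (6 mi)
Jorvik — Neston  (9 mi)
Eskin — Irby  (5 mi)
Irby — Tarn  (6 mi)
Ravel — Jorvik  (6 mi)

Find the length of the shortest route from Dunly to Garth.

Enumerating some paths:
Dunly–Irby–Neston–Jorvik–Garth: 3+9+9+6 = 27
Dunly–Irby–Tarn–Jorvik–Orton–Garth: 3+6+6+6+3 = 24
Dunly–Irby–Tarn–Jorvik–Garth: 3+6+6+6 = 21
Dunly–Irby–Tarn–Jorvik–Ravel–Garth: 3+6+6+6+6 = 27
Cheapest is Dunly–Irby–Tarn–Jorvik–Garth at 21 mi.

21 mi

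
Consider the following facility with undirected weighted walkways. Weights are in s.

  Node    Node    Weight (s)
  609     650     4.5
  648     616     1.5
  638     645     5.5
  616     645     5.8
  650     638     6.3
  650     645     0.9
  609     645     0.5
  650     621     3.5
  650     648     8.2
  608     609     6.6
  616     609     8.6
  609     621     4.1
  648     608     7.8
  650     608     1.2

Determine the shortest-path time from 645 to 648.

Settle nodes by increasing distance from 645:
645: 0
609: 0.5  (via 645)
650: 0.9  (via 645)
608: 2.1  (via 650)
621: 4.4  (via 650)
638: 5.5  (via 645)
616: 5.8  (via 645)
648: 7.3  (via 616)
Shortest route: 645–616–648 = 7.3 s.

7.3 s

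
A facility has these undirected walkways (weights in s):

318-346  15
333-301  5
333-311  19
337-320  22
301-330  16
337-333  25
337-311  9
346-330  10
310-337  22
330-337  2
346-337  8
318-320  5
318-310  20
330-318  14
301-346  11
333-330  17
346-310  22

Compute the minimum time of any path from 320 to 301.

31 s

Compare a few routes:
320–318–330–337–346–301: 5+14+2+8+11 = 40
320–318–330–301: 5+14+16 = 35
320–318–346–301: 5+15+11 = 31
Cheapest is 320–318–346–301 at 31 s.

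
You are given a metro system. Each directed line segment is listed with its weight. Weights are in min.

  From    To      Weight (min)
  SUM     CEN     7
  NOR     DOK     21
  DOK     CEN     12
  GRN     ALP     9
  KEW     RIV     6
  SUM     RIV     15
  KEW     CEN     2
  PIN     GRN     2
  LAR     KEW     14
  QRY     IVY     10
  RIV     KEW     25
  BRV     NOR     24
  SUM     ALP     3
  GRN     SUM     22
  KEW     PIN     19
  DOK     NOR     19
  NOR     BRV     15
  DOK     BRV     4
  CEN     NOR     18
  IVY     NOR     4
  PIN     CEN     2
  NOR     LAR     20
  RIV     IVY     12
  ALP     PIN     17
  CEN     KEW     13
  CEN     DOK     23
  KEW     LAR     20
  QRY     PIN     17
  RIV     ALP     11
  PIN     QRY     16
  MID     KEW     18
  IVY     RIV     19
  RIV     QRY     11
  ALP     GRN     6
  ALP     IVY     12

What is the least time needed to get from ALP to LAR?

36 min

Candidate routes:
ALP - PIN - CEN - KEW - LAR: 17+2+13+20 = 52
ALP - PIN - CEN - NOR - LAR: 17+2+18+20 = 57
ALP - PIN - QRY - IVY - NOR - LAR: 17+16+10+4+20 = 67
ALP - IVY - NOR - LAR: 12+4+20 = 36
Cheapest is ALP - IVY - NOR - LAR at 36 min.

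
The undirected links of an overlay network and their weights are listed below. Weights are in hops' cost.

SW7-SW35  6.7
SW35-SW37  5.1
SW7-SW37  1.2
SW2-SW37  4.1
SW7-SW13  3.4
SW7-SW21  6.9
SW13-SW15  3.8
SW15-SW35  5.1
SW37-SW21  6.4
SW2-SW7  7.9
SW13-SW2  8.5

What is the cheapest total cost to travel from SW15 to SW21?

14.1 hops' cost

Compare a few routes:
SW15 - SW13 - SW7 - SW21: 3.8+3.4+6.9 = 14.1
SW15 - SW13 - SW7 - SW37 - SW21: 3.8+3.4+1.2+6.4 = 14.8
The minimum is 14.1 hops' cost via SW15 - SW13 - SW7 - SW21.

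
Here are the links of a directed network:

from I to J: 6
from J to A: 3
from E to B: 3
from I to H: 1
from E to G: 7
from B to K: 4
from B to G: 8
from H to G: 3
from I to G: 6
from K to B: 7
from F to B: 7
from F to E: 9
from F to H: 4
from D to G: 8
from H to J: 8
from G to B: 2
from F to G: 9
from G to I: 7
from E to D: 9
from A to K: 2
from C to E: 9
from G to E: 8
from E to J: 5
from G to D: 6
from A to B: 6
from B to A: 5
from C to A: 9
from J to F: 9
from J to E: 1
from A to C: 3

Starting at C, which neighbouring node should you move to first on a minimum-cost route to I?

Compare a few routes:
C - A - B - G - I: 9+6+8+7 = 30
C - E - G - I: 9+7+7 = 23
C - E - B - G - I: 9+3+8+7 = 27
Cheapest is C - E - G - I at 23.
So from C the first move is to E.

E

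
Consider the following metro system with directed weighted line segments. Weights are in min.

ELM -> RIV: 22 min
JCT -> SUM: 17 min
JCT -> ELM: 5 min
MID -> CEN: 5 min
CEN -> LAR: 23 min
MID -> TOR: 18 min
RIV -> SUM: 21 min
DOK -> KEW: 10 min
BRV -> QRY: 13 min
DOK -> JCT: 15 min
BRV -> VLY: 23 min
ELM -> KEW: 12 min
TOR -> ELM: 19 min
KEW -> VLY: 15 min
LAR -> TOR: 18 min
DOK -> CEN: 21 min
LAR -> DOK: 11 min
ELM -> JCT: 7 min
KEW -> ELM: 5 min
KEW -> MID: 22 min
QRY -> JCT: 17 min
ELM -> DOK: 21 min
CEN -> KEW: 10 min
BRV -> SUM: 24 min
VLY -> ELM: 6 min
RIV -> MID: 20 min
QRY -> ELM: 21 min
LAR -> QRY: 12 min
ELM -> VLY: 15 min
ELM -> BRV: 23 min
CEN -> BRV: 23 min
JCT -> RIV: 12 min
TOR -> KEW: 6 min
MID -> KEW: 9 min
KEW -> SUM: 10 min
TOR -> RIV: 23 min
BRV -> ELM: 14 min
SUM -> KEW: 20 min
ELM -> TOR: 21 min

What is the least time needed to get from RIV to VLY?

Shortest distances from RIV:
RIV: 0
MID: 20  (via RIV)
SUM: 21  (via RIV)
CEN: 25  (via MID)
KEW: 29  (via MID)
ELM: 34  (via KEW)
TOR: 38  (via MID)
JCT: 41  (via ELM)
VLY: 44  (via KEW)
Shortest route: RIV → MID → KEW → VLY = 44 min.

44 min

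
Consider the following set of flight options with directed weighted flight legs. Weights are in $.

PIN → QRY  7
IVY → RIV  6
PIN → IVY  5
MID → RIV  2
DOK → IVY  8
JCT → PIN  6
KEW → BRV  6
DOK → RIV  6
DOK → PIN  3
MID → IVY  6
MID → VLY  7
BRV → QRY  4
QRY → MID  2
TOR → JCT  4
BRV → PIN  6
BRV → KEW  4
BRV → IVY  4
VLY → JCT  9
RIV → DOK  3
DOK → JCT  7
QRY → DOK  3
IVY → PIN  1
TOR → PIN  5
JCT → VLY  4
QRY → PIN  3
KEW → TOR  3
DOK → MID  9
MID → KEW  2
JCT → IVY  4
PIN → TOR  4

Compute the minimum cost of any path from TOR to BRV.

$22

Settle nodes by increasing distance from TOR:
TOR: 0
JCT: 4  (via TOR)
PIN: 5  (via TOR)
IVY: 8  (via JCT)
VLY: 8  (via JCT)
QRY: 12  (via PIN)
RIV: 14  (via IVY)
MID: 14  (via QRY)
DOK: 15  (via QRY)
KEW: 16  (via MID)
BRV: 22  (via KEW)
Shortest route: TOR → PIN → QRY → MID → KEW → BRV = $22.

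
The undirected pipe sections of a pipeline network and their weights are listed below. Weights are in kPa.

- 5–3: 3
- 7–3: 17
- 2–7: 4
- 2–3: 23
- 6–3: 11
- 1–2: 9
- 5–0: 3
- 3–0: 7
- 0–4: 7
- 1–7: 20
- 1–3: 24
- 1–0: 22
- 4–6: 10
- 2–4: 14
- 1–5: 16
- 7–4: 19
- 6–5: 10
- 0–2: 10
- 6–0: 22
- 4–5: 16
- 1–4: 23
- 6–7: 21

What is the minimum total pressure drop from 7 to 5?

Candidate routes:
7–2–0–5: 4+10+3 = 17
7–2–0–3–5: 4+10+7+3 = 24
7–3–0–5: 17+7+3 = 27
7–3–5: 17+3 = 20
Cheapest is 7–2–0–5 at 17 kPa.

17 kPa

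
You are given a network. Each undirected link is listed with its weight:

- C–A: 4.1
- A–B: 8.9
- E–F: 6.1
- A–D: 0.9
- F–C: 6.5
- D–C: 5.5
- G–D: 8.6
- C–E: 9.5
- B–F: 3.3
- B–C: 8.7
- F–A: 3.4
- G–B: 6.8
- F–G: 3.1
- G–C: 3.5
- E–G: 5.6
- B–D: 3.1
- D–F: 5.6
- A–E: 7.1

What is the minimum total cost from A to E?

7.1

Enumerating some paths:
A–E: 7.1 = 7.1
A–F–E: 3.4+6.1 = 9.5
Cheapest is A–E at 7.1.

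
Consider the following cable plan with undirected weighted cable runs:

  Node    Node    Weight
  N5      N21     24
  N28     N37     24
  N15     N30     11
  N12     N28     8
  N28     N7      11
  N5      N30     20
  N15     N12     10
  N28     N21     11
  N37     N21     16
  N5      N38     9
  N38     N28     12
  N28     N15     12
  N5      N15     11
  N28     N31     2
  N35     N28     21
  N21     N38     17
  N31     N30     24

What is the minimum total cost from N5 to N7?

32

Shortest distances from N5:
N5: 0
N38: 9  (via N5)
N15: 11  (via N5)
N30: 20  (via N5)
N28: 21  (via N38)
N12: 21  (via N15)
N31: 23  (via N28)
N21: 24  (via N5)
N7: 32  (via N28)
Shortest route: N5 → N38 → N28 → N7 = 32.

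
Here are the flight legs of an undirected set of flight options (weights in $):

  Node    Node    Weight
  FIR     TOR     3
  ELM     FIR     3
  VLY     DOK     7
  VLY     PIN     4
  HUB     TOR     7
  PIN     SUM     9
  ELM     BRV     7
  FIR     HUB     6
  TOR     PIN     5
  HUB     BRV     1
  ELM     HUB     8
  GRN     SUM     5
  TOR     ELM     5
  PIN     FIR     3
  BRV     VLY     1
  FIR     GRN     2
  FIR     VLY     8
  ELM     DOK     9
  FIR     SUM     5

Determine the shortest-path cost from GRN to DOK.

$14

Compare a few routes:
GRN → FIR → PIN → VLY → DOK: 2+3+4+7 = 16
GRN → FIR → ELM → DOK: 2+3+9 = 14
GRN → FIR → HUB → BRV → VLY → DOK: 2+6+1+1+7 = 17
The minimum is $14 via GRN → FIR → ELM → DOK.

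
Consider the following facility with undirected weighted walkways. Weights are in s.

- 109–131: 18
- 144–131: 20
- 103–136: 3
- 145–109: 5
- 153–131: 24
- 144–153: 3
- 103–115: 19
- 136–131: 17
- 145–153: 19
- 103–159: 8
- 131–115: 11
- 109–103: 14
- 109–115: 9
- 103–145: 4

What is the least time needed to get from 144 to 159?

34 s

Running Dijkstra from 144:
144: 0
153: 3  (via 144)
131: 20  (via 144)
145: 22  (via 153)
103: 26  (via 145)
109: 27  (via 145)
136: 29  (via 103)
115: 31  (via 131)
159: 34  (via 103)
Shortest route: 144 → 153 → 145 → 103 → 159 = 34 s.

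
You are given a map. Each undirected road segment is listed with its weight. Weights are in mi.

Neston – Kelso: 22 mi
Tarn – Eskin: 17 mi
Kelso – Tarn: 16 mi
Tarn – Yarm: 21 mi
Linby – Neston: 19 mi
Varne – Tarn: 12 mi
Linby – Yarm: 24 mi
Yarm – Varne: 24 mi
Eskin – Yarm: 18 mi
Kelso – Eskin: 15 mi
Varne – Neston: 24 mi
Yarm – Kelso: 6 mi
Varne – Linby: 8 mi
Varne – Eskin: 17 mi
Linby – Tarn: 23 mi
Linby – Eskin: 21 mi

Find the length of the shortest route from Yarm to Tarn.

21 mi

Candidate routes:
Yarm - Tarn: 21 = 21
Yarm - Eskin - Tarn: 18+17 = 35
Yarm - Kelso - Tarn: 6+16 = 22
The minimum is 21 mi via Yarm - Tarn.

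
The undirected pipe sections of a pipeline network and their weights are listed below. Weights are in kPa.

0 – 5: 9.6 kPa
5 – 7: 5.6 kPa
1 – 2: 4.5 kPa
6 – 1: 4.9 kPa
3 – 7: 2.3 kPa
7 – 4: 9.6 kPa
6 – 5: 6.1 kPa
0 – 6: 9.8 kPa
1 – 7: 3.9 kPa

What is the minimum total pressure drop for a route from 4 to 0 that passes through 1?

Best 4 to 1: 4 → 7 → 1 costing 13.5
Shortest 1→0: 1 → 6 → 0 = 14.7
Total via 1: 13.5 + 14.7 = 28.2 kPa.

28.2 kPa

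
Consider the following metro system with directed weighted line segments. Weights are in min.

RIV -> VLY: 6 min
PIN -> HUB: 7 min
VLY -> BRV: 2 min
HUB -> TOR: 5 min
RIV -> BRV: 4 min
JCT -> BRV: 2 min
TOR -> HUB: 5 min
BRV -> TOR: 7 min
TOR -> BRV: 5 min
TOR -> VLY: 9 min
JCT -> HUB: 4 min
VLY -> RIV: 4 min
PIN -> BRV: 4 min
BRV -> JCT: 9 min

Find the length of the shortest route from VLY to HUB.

Enumerating some paths:
VLY - RIV - BRV - TOR - HUB: 4+4+7+5 = 20
VLY - BRV - JCT - HUB: 2+9+4 = 15
VLY - BRV - TOR - HUB: 2+7+5 = 14
Cheapest is VLY - BRV - TOR - HUB at 14 min.

14 min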